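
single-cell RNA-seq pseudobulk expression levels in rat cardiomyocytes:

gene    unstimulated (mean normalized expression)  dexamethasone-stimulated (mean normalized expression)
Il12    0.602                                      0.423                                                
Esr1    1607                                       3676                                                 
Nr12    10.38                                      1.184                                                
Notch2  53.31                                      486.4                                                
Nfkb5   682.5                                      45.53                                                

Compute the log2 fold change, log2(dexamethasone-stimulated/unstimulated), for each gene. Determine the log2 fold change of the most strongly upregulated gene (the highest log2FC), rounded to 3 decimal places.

log2(0.423/0.602) = -0.509  (Il12)
log2(3676/1607) = 1.194  (Esr1)
log2(1.184/10.38) = -3.132  (Nr12)
log2(486.4/53.31) = 3.190  (Notch2)
log2(45.53/682.5) = -3.906  (Nfkb5)
Notch2 is most strongly upregulated.

3.190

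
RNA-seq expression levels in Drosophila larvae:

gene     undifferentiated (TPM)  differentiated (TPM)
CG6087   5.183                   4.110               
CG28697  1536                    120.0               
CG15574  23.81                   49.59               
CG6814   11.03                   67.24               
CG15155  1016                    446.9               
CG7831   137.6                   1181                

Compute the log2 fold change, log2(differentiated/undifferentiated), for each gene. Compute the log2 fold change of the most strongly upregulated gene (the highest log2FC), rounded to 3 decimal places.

log2(4.110/5.183) = -0.335  (CG6087)
log2(120.0/1536) = -3.678  (CG28697)
log2(49.59/23.81) = 1.058  (CG15574)
log2(67.24/11.03) = 2.608  (CG6814)
log2(446.9/1016) = -1.185  (CG15155)
log2(1181/137.6) = 3.101  (CG7831)
CG7831 is most strongly upregulated.

3.101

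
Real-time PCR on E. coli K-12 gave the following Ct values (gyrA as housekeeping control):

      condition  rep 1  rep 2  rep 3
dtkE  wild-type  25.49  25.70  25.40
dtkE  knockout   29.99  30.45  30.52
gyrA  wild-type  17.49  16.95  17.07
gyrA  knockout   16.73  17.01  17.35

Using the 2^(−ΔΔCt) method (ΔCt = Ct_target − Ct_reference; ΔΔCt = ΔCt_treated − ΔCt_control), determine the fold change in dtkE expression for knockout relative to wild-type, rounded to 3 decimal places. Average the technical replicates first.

0.033

Mean Ct: dtkE wild-type 25.530; dtkE knockout 30.320; gyrA wild-type 17.170; gyrA knockout 17.030
ΔCt(wild-type) = 25.530 − 17.170 = 8.360
ΔCt(knockout) = 30.320 − 17.030 = 13.290
ΔΔCt = 13.290 − 8.360 = 4.930
Fold change = 2^(−4.930) = 0.0328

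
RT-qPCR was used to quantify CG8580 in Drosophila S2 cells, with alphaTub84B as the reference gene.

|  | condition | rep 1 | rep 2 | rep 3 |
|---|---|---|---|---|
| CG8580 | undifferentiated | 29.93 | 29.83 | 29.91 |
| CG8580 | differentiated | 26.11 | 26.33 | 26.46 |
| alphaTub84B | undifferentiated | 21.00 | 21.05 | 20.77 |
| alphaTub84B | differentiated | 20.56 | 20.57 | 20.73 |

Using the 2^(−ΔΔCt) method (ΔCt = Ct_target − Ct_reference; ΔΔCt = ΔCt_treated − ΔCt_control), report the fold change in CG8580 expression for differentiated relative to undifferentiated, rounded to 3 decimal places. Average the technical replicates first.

9.646

Mean Ct: CG8580 undifferentiated 29.890; CG8580 differentiated 26.300; alphaTub84B undifferentiated 20.940; alphaTub84B differentiated 20.620
ΔCt(undifferentiated) = 29.890 − 20.940 = 8.950
ΔCt(differentiated) = 26.300 − 20.620 = 5.680
ΔΔCt = 5.680 − 8.950 = -3.270
Fold change = 2^(−(-3.270)) = 2^3.270 = 9.6465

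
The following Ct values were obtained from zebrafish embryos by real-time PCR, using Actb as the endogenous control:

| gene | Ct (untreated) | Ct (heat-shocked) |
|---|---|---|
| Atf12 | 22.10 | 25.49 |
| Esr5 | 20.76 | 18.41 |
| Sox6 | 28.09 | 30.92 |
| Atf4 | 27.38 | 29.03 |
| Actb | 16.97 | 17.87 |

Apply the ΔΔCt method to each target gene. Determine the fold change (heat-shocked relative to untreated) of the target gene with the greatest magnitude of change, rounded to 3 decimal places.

9.514

Atf12: ΔΔCt = (25.49−17.87) − (22.10−16.97) = 7.62 − 5.13 = 2.49; fold change = 2^-2.49 = 0.178
Esr5: ΔΔCt = (18.41−17.87) − (20.76−16.97) = 0.54 − 3.79 = -3.25; fold change = 2^3.25 = 9.514
Sox6: ΔΔCt = (30.92−17.87) − (28.09−16.97) = 13.05 − 11.12 = 1.93; fold change = 2^-1.93 = 0.262
Atf4: ΔΔCt = (29.03−17.87) − (27.38−16.97) = 11.16 − 10.41 = 0.75; fold change = 2^-0.75 = 0.595
Esr5 has the largest |ΔΔCt| = 3.25.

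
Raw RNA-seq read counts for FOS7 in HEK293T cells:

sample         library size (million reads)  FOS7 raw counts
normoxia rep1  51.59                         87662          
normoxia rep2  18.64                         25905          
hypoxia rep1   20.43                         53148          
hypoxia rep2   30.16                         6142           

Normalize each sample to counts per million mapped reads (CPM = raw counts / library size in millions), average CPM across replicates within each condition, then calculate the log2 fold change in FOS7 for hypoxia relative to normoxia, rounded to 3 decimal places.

-0.139

CPM(normoxia rep1) = 87662 / 51.59 = 1699.2053
CPM(normoxia rep2) = 25905 / 18.64 = 1389.7532
CPM(hypoxia rep1) = 53148 / 20.43 = 2601.4684
CPM(hypoxia rep2) = 6142 / 30.16 = 203.6472
mean CPM(normoxia) = 1544.4792; mean CPM(hypoxia) = 1402.5578
Fold change = 1402.5578 / 1544.4792 = 0.90811
log2(0.90811) = -0.1391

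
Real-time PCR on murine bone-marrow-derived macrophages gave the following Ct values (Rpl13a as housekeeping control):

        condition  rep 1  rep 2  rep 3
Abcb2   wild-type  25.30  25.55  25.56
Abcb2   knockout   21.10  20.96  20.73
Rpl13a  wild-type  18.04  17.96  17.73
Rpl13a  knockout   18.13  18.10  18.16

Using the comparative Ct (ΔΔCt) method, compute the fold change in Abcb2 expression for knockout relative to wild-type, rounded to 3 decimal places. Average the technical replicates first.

27.096

Mean Ct: Abcb2 wild-type 25.470; Abcb2 knockout 20.930; Rpl13a wild-type 17.910; Rpl13a knockout 18.130
ΔCt(wild-type) = 25.470 − 17.910 = 7.560
ΔCt(knockout) = 20.930 − 18.130 = 2.800
ΔΔCt = 2.800 − 7.560 = -4.760
Fold change = 2^(−(-4.760)) = 2^4.760 = 27.0958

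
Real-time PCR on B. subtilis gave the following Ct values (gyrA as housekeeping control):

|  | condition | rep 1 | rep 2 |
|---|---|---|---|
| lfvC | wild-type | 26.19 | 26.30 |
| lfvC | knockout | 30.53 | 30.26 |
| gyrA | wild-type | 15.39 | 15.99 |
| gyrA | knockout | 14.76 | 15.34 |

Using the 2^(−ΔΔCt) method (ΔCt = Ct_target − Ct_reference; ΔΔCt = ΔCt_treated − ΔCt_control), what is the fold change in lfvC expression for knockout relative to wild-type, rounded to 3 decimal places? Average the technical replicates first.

0.036

Mean Ct: lfvC wild-type 26.245; lfvC knockout 30.395; gyrA wild-type 15.690; gyrA knockout 15.050
ΔCt(wild-type) = 26.245 − 15.690 = 10.555
ΔCt(knockout) = 30.395 − 15.050 = 15.345
ΔΔCt = 15.345 − 10.555 = 4.790
Fold change = 2^(−4.790) = 0.0361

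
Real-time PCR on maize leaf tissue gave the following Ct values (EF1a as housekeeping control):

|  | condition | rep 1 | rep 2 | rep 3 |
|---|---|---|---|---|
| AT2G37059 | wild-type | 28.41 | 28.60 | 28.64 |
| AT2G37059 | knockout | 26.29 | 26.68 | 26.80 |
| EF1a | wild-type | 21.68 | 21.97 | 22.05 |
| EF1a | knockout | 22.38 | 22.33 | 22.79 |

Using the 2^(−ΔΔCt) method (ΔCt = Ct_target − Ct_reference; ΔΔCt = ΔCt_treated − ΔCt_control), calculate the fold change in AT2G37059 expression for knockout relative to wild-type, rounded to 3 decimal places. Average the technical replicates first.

5.897

Mean Ct: AT2G37059 wild-type 28.550; AT2G37059 knockout 26.590; EF1a wild-type 21.900; EF1a knockout 22.500
ΔCt(wild-type) = 28.550 − 21.900 = 6.650
ΔCt(knockout) = 26.590 − 22.500 = 4.090
ΔΔCt = 4.090 − 6.650 = -2.560
Fold change = 2^(−(-2.560)) = 2^2.560 = 5.8971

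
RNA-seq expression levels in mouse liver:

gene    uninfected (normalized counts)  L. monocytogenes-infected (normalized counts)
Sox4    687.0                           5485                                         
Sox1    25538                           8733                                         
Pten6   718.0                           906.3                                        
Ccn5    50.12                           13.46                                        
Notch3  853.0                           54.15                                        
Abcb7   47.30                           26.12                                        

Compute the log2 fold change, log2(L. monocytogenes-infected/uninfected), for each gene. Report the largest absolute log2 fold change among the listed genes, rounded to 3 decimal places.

3.978

log2(5485/687.0) = 2.997  (Sox4)
log2(8733/25538) = -1.548  (Sox1)
log2(906.3/718.0) = 0.336  (Pten6)
log2(13.46/50.12) = -1.897  (Ccn5)
log2(54.15/853.0) = -3.978  (Notch3)
log2(26.12/47.30) = -0.857  (Abcb7)
The largest magnitude belongs to Notch3.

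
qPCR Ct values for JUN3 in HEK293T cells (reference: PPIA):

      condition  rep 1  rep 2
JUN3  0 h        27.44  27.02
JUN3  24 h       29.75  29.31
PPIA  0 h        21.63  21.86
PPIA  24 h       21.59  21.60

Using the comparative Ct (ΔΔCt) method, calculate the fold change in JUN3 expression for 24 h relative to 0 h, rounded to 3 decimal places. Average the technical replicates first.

Mean Ct: JUN3 0 h 27.230; JUN3 24 h 29.530; PPIA 0 h 21.745; PPIA 24 h 21.595
ΔCt(0 h) = 27.230 − 21.745 = 5.485
ΔCt(24 h) = 29.530 − 21.595 = 7.935
ΔΔCt = 7.935 − 5.485 = 2.450
Fold change = 2^(−2.450) = 0.1830

0.183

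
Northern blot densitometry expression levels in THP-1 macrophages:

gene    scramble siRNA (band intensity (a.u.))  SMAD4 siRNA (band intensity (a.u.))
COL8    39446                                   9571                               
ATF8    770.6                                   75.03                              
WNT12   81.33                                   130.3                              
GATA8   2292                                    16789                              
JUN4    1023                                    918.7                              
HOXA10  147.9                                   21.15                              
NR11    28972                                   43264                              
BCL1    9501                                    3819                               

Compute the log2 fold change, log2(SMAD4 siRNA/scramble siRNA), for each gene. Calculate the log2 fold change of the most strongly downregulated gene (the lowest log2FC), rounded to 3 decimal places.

log2(9571/39446) = -2.043  (COL8)
log2(75.03/770.6) = -3.360  (ATF8)
log2(130.3/81.33) = 0.680  (WNT12)
log2(16789/2292) = 2.873  (GATA8)
log2(918.7/1023) = -0.155  (JUN4)
log2(21.15/147.9) = -2.806  (HOXA10)
log2(43264/28972) = 0.579  (NR11)
log2(3819/9501) = -1.315  (BCL1)
ATF8 is most strongly downregulated.

-3.360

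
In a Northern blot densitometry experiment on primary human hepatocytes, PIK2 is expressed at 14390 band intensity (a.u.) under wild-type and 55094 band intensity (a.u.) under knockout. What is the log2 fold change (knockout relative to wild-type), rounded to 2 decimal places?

Fold change = 55094 / 14390 = 3.8286
log2(3.8286) = 1.937

1.94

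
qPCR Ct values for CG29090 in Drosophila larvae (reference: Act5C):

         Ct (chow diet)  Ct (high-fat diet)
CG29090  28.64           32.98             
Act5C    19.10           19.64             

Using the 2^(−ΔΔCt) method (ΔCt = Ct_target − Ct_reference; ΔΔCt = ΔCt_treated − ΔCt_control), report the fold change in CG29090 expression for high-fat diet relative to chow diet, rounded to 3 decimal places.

0.072

ΔCt(chow diet) = 28.640 − 19.100 = 9.540
ΔCt(high-fat diet) = 32.980 − 19.640 = 13.340
ΔΔCt = 13.340 − 9.540 = 3.800
Fold change = 2^(−3.800) = 0.0718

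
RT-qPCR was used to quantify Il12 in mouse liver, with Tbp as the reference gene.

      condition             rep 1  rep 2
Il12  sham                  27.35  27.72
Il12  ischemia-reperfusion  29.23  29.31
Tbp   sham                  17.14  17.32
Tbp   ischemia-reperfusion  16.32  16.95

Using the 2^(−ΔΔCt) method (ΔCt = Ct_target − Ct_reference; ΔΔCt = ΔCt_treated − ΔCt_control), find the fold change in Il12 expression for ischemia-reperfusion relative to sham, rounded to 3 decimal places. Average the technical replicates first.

Mean Ct: Il12 sham 27.535; Il12 ischemia-reperfusion 29.270; Tbp sham 17.230; Tbp ischemia-reperfusion 16.635
ΔCt(sham) = 27.535 − 17.230 = 10.305
ΔCt(ischemia-reperfusion) = 29.270 − 16.635 = 12.635
ΔΔCt = 12.635 − 10.305 = 2.330
Fold change = 2^(−2.330) = 0.1989

0.199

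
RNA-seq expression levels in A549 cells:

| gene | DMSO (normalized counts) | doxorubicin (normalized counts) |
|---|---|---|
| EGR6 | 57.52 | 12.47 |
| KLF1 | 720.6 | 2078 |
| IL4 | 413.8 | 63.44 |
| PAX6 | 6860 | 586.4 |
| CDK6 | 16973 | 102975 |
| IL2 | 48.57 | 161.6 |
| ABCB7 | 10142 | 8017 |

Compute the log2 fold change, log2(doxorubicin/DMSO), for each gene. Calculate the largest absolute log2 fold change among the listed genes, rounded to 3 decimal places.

3.548

log2(12.47/57.52) = -2.206  (EGR6)
log2(2078/720.6) = 1.528  (KLF1)
log2(63.44/413.8) = -2.705  (IL4)
log2(586.4/6860) = -3.548  (PAX6)
log2(102975/16973) = 2.601  (CDK6)
log2(161.6/48.57) = 1.734  (IL2)
log2(8017/10142) = -0.339  (ABCB7)
The largest magnitude belongs to PAX6.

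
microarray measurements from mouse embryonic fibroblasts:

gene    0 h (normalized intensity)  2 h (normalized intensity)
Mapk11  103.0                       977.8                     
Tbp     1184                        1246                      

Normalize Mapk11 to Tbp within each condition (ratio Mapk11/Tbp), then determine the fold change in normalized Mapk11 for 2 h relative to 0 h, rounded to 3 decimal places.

Mapk11/Tbp (0 h) = 103.0 / 1184 = 0.086993
Mapk11/Tbp (2 h) = 977.8 / 1246 = 0.78475
Fold change = 0.78475 / 0.086993 = 9.0208

9.021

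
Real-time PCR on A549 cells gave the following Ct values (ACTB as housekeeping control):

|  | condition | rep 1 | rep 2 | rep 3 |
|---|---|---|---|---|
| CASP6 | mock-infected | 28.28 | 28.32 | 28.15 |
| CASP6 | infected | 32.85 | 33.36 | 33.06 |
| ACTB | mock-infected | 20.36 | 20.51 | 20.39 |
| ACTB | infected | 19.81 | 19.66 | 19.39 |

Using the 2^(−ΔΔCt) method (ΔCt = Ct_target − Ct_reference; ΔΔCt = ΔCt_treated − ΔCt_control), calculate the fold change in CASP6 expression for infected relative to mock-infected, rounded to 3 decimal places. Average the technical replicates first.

Mean Ct: CASP6 mock-infected 28.250; CASP6 infected 33.090; ACTB mock-infected 20.420; ACTB infected 19.620
ΔCt(mock-infected) = 28.250 − 20.420 = 7.830
ΔCt(infected) = 33.090 − 19.620 = 13.470
ΔΔCt = 13.470 − 7.830 = 5.640
Fold change = 2^(−5.640) = 0.0201

0.020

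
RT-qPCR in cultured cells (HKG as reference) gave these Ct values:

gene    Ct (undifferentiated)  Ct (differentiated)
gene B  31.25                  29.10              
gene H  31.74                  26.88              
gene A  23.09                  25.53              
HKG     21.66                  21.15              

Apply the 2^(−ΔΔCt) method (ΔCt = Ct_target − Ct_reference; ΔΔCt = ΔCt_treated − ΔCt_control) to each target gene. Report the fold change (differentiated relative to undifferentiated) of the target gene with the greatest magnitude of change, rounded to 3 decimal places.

20.393

gene B: ΔΔCt = (29.10−21.15) − (31.25−21.66) = 7.95 − 9.59 = -1.64; fold change = 2^1.64 = 3.117
gene H: ΔΔCt = (26.88−21.15) − (31.74−21.66) = 5.73 − 10.08 = -4.35; fold change = 2^4.35 = 20.393
gene A: ΔΔCt = (25.53−21.15) − (23.09−21.66) = 4.38 − 1.43 = 2.95; fold change = 2^-2.95 = 0.129
gene H has the largest |ΔΔCt| = 4.35.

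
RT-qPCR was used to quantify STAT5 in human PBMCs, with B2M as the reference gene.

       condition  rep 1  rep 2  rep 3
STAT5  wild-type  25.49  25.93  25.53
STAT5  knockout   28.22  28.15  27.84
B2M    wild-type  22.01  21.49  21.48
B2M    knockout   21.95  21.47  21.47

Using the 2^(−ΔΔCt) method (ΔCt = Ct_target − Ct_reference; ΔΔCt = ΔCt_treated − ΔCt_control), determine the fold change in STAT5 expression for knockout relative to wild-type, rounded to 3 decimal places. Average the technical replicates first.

0.183

Mean Ct: STAT5 wild-type 25.650; STAT5 knockout 28.070; B2M wild-type 21.660; B2M knockout 21.630
ΔCt(wild-type) = 25.650 − 21.660 = 3.990
ΔCt(knockout) = 28.070 − 21.630 = 6.440
ΔΔCt = 6.440 − 3.990 = 2.450
Fold change = 2^(−2.450) = 0.1830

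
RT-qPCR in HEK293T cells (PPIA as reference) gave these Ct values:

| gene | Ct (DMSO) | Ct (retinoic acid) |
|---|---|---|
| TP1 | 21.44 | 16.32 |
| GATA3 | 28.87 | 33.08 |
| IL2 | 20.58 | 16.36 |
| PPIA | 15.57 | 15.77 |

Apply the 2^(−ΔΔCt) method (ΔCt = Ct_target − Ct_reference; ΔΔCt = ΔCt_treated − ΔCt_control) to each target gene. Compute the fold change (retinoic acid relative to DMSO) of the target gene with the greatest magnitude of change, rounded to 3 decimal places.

39.947

TP1: ΔΔCt = (16.32−15.77) − (21.44−15.57) = 0.55 − 5.87 = -5.32; fold change = 2^5.32 = 39.947
GATA3: ΔΔCt = (33.08−15.77) − (28.87−15.57) = 17.31 − 13.30 = 4.01; fold change = 2^-4.01 = 0.062
IL2: ΔΔCt = (16.36−15.77) − (20.58−15.57) = 0.59 − 5.01 = -4.42; fold change = 2^4.42 = 21.407
TP1 has the largest |ΔΔCt| = 5.32.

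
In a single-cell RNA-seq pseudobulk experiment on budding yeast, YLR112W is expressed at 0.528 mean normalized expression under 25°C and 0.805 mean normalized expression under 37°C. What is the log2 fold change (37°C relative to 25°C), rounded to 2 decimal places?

0.61

Fold change = 0.805 / 0.528 = 1.5246
log2(1.5246) = 0.608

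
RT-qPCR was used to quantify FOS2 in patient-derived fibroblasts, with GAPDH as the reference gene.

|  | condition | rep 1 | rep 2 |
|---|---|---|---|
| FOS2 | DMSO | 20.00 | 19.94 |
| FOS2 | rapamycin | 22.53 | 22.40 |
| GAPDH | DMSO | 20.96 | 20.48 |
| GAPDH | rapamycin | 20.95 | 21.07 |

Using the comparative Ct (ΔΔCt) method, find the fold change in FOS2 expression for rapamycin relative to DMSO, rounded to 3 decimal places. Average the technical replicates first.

Mean Ct: FOS2 DMSO 19.970; FOS2 rapamycin 22.465; GAPDH DMSO 20.720; GAPDH rapamycin 21.010
ΔCt(DMSO) = 19.970 − 20.720 = -0.750
ΔCt(rapamycin) = 22.465 − 21.010 = 1.455
ΔΔCt = 1.455 − (-0.750) = 2.205
Fold change = 2^(−2.205) = 0.2169

0.217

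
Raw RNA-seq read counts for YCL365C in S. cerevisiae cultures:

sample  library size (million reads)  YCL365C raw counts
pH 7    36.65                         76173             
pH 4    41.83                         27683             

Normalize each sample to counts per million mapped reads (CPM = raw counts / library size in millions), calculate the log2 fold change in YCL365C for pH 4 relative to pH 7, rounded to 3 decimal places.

-1.651

CPM(pH 7) = 76173 / 36.65 = 2078.3902
CPM(pH 4) = 27683 / 41.83 = 661.7978
Fold change = 661.7978 / 2078.3902 = 0.31842
log2(0.31842) = -1.6510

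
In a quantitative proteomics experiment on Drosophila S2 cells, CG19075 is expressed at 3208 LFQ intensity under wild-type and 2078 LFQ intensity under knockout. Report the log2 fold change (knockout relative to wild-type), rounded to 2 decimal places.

Fold change = 2078 / 3208 = 0.6478
log2(0.6478) = -0.626

-0.63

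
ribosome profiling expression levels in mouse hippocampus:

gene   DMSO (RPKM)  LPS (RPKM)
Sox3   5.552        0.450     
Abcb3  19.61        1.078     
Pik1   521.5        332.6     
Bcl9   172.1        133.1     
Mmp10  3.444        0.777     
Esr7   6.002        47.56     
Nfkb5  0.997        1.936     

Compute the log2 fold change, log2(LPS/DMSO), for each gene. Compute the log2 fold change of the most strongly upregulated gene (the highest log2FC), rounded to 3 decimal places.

2.986

log2(0.450/5.552) = -3.625  (Sox3)
log2(1.078/19.61) = -4.185  (Abcb3)
log2(332.6/521.5) = -0.649  (Pik1)
log2(133.1/172.1) = -0.371  (Bcl9)
log2(0.777/3.444) = -2.148  (Mmp10)
log2(47.56/6.002) = 2.986  (Esr7)
log2(1.936/0.997) = 0.957  (Nfkb5)
Esr7 is most strongly upregulated.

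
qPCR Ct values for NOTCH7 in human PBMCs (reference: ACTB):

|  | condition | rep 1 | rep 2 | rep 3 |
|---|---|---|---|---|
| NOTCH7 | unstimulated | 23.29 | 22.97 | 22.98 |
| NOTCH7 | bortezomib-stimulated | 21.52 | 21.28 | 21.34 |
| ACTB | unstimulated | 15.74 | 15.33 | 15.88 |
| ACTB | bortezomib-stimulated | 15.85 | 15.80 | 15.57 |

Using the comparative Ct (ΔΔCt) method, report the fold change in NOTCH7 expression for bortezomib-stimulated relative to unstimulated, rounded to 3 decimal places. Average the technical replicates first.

3.458

Mean Ct: NOTCH7 unstimulated 23.080; NOTCH7 bortezomib-stimulated 21.380; ACTB unstimulated 15.650; ACTB bortezomib-stimulated 15.740
ΔCt(unstimulated) = 23.080 − 15.650 = 7.430
ΔCt(bortezomib-stimulated) = 21.380 − 15.740 = 5.640
ΔΔCt = 5.640 − 7.430 = -1.790
Fold change = 2^(−(-1.790)) = 2^1.790 = 3.4581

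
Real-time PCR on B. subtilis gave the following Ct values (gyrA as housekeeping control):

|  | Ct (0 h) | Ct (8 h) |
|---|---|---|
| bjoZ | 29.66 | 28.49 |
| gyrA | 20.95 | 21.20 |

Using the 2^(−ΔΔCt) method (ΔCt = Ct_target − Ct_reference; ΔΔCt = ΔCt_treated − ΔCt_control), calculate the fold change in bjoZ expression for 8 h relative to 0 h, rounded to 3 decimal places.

ΔCt(0 h) = 29.660 − 20.950 = 8.710
ΔCt(8 h) = 28.490 − 21.200 = 7.290
ΔΔCt = 7.290 − 8.710 = -1.420
Fold change = 2^(−(-1.420)) = 2^1.420 = 2.6759

2.676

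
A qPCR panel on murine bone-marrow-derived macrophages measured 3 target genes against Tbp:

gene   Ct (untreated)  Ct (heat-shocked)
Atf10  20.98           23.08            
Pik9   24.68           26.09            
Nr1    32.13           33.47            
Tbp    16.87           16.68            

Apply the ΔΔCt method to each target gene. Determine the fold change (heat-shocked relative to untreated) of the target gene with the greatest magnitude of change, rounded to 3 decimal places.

0.204

Atf10: ΔΔCt = (23.08−16.68) − (20.98−16.87) = 6.40 − 4.11 = 2.29; fold change = 2^-2.29 = 0.204
Pik9: ΔΔCt = (26.09−16.68) − (24.68−16.87) = 9.41 − 7.81 = 1.60; fold change = 2^-1.60 = 0.330
Nr1: ΔΔCt = (33.47−16.68) − (32.13−16.87) = 16.79 − 15.26 = 1.53; fold change = 2^-1.53 = 0.346
Atf10 has the largest |ΔΔCt| = 2.29.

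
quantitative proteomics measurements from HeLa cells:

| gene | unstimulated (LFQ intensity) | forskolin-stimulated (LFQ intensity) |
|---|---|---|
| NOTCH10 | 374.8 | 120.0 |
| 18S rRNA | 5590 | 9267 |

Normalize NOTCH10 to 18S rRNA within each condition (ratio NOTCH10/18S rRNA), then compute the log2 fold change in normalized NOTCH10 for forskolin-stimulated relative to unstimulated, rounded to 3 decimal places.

-2.372

NOTCH10/18S rRNA (unstimulated) = 374.8 / 5590 = 0.067048
NOTCH10/18S rRNA (forskolin-stimulated) = 120.0 / 9267 = 0.012949
Fold change = 0.012949 / 0.067048 = 0.1931
log2(0.1931) = -2.3723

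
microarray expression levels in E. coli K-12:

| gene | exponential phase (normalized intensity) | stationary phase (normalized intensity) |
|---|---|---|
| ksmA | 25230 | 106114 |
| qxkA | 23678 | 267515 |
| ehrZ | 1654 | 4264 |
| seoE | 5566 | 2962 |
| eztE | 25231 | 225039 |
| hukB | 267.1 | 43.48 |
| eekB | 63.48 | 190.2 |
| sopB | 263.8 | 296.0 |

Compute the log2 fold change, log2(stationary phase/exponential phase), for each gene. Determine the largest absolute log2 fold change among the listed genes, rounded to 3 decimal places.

log2(106114/25230) = 2.072  (ksmA)
log2(267515/23678) = 3.498  (qxkA)
log2(4264/1654) = 1.366  (ehrZ)
log2(2962/5566) = -0.910  (seoE)
log2(225039/25231) = 3.157  (eztE)
log2(43.48/267.1) = -2.619  (hukB)
log2(190.2/63.48) = 1.583  (eekB)
log2(296.0/263.8) = 0.166  (sopB)
The largest magnitude belongs to qxkA.

3.498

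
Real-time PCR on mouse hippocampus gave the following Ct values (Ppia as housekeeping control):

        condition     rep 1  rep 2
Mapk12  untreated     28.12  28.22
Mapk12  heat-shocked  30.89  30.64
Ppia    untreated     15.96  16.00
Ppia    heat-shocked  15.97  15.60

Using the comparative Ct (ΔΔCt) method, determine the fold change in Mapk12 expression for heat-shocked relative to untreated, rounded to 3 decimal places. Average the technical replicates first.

0.145

Mean Ct: Mapk12 untreated 28.170; Mapk12 heat-shocked 30.765; Ppia untreated 15.980; Ppia heat-shocked 15.785
ΔCt(untreated) = 28.170 − 15.980 = 12.190
ΔCt(heat-shocked) = 30.765 − 15.785 = 14.980
ΔΔCt = 14.980 − 12.190 = 2.790
Fold change = 2^(−2.790) = 0.1446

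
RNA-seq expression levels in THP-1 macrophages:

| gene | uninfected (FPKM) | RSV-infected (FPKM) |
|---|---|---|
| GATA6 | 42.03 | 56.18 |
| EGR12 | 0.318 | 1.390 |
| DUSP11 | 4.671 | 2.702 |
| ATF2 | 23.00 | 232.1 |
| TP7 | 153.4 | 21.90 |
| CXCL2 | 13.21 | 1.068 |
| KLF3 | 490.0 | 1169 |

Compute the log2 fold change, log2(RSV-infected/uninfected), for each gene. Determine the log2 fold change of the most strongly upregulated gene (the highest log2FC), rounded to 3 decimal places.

3.335

log2(56.18/42.03) = 0.419  (GATA6)
log2(1.390/0.318) = 2.128  (EGR12)
log2(2.702/4.671) = -0.790  (DUSP11)
log2(232.1/23.00) = 3.335  (ATF2)
log2(21.90/153.4) = -2.808  (TP7)
log2(1.068/13.21) = -3.629  (CXCL2)
log2(1169/490.0) = 1.254  (KLF3)
ATF2 is most strongly upregulated.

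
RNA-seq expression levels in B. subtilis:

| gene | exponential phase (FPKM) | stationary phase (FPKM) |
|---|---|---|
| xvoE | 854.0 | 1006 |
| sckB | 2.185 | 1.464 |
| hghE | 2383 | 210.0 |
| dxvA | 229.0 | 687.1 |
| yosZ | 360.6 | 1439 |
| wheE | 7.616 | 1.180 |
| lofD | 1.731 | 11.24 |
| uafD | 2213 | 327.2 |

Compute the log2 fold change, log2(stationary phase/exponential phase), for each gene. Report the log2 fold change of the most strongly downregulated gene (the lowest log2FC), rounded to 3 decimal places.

log2(1006/854.0) = 0.236  (xvoE)
log2(1.464/2.185) = -0.578  (sckB)
log2(210.0/2383) = -3.504  (hghE)
log2(687.1/229.0) = 1.585  (dxvA)
log2(1439/360.6) = 1.997  (yosZ)
log2(1.180/7.616) = -2.690  (wheE)
log2(11.24/1.731) = 2.699  (lofD)
log2(327.2/2213) = -2.758  (uafD)
hghE is most strongly downregulated.

-3.504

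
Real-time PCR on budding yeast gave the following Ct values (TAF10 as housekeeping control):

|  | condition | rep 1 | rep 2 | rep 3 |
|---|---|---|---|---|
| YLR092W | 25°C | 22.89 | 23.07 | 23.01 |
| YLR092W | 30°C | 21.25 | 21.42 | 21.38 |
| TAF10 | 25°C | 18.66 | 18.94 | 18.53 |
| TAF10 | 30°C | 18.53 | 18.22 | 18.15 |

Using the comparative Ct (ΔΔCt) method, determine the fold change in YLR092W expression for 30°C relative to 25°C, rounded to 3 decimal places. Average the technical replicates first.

Mean Ct: YLR092W 25°C 22.990; YLR092W 30°C 21.350; TAF10 25°C 18.710; TAF10 30°C 18.300
ΔCt(25°C) = 22.990 − 18.710 = 4.280
ΔCt(30°C) = 21.350 − 18.300 = 3.050
ΔΔCt = 3.050 − 4.280 = -1.230
Fold change = 2^(−(-1.230)) = 2^1.230 = 2.3457

2.346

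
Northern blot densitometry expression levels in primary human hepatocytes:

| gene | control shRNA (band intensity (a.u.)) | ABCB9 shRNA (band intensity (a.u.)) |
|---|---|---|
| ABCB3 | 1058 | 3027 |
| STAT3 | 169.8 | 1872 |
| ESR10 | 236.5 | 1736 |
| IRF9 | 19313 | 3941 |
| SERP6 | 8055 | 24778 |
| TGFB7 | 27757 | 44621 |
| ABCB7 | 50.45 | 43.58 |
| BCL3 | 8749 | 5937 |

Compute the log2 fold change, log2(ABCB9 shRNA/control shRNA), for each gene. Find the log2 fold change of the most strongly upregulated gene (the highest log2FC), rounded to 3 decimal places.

3.463

log2(3027/1058) = 1.517  (ABCB3)
log2(1872/169.8) = 3.463  (STAT3)
log2(1736/236.5) = 2.876  (ESR10)
log2(3941/19313) = -2.293  (IRF9)
log2(24778/8055) = 1.621  (SERP6)
log2(44621/27757) = 0.685  (TGFB7)
log2(43.58/50.45) = -0.211  (ABCB7)
log2(5937/8749) = -0.559  (BCL3)
STAT3 is most strongly upregulated.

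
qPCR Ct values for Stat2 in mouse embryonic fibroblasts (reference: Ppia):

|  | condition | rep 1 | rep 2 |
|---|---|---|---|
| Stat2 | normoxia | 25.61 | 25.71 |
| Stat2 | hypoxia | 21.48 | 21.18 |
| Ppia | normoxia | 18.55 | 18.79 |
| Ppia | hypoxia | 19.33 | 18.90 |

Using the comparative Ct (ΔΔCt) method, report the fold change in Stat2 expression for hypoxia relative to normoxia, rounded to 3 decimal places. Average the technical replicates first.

Mean Ct: Stat2 normoxia 25.660; Stat2 hypoxia 21.330; Ppia normoxia 18.670; Ppia hypoxia 19.115
ΔCt(normoxia) = 25.660 − 18.670 = 6.990
ΔCt(hypoxia) = 21.330 − 19.115 = 2.215
ΔΔCt = 2.215 − 6.990 = -4.775
Fold change = 2^(−(-4.775)) = 2^4.775 = 27.3790

27.379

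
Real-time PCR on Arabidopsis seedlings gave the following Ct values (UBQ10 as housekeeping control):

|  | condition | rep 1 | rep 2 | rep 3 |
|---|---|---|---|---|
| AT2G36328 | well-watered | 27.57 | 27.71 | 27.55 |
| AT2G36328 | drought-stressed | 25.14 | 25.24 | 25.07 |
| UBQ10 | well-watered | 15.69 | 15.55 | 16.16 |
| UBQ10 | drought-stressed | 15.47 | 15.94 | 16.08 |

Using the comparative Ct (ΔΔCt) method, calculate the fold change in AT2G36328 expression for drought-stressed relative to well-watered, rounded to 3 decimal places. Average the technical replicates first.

5.618

Mean Ct: AT2G36328 well-watered 27.610; AT2G36328 drought-stressed 25.150; UBQ10 well-watered 15.800; UBQ10 drought-stressed 15.830
ΔCt(well-watered) = 27.610 − 15.800 = 11.810
ΔCt(drought-stressed) = 25.150 − 15.830 = 9.320
ΔΔCt = 9.320 − 11.810 = -2.490
Fold change = 2^(−(-2.490)) = 2^2.490 = 5.6178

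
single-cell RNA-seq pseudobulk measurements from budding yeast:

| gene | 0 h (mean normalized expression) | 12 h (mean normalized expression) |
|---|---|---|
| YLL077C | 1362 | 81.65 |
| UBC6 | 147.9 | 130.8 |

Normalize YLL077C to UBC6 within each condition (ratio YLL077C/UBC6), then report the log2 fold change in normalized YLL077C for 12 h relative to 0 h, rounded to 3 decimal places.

-3.883

YLL077C/UBC6 (0 h) = 1362 / 147.9 = 9.2089
YLL077C/UBC6 (12 h) = 81.65 / 130.8 = 0.62424
Fold change = 0.62424 / 9.2089 = 0.0678
log2(0.0678) = -3.8829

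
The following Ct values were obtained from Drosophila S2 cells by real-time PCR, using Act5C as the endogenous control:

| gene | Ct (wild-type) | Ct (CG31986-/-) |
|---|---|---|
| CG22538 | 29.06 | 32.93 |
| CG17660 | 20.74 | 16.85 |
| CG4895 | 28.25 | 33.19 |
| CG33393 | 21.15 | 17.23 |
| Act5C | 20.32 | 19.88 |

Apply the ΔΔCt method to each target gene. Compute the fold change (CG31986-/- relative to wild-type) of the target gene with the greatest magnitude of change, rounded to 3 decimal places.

CG22538: ΔΔCt = (32.93−19.88) − (29.06−20.32) = 13.05 − 8.74 = 4.31; fold change = 2^-4.31 = 0.050
CG17660: ΔΔCt = (16.85−19.88) − (20.74−20.32) = -3.03 − 0.42 = -3.45; fold change = 2^3.45 = 10.928
CG4895: ΔΔCt = (33.19−19.88) − (28.25−20.32) = 13.31 − 7.93 = 5.38; fold change = 2^-5.38 = 0.024
CG33393: ΔΔCt = (17.23−19.88) − (21.15−20.32) = -2.65 − 0.83 = -3.48; fold change = 2^3.48 = 11.158
CG4895 has the largest |ΔΔCt| = 5.38.

0.024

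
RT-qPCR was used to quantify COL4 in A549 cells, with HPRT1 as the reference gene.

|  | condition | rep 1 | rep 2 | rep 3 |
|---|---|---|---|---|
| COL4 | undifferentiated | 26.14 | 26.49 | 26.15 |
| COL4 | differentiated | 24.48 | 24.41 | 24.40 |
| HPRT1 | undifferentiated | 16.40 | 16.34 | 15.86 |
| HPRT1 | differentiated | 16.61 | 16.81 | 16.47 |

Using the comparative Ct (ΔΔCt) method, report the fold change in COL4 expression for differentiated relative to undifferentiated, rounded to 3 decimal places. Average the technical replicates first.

Mean Ct: COL4 undifferentiated 26.260; COL4 differentiated 24.430; HPRT1 undifferentiated 16.200; HPRT1 differentiated 16.630
ΔCt(undifferentiated) = 26.260 − 16.200 = 10.060
ΔCt(differentiated) = 24.430 − 16.630 = 7.800
ΔΔCt = 7.800 − 10.060 = -2.260
Fold change = 2^(−(-2.260)) = 2^2.260 = 4.7899

4.790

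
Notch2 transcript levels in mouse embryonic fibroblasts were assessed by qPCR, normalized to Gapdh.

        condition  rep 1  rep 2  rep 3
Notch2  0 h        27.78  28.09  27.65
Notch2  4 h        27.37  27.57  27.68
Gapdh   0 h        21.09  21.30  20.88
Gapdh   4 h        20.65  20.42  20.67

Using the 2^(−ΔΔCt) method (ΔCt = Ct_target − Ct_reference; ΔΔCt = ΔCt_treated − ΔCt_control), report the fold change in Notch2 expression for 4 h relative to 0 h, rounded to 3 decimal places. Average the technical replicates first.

Mean Ct: Notch2 0 h 27.840; Notch2 4 h 27.540; Gapdh 0 h 21.090; Gapdh 4 h 20.580
ΔCt(0 h) = 27.840 − 21.090 = 6.750
ΔCt(4 h) = 27.540 − 20.580 = 6.960
ΔΔCt = 6.960 − 6.750 = 0.210
Fold change = 2^(−0.210) = 0.8645

0.865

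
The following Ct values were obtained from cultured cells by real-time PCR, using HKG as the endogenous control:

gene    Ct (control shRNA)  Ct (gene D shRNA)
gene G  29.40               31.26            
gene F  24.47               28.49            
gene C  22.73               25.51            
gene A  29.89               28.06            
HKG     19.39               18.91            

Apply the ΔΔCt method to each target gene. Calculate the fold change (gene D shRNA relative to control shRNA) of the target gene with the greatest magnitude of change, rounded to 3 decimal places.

gene G: ΔΔCt = (31.26−18.91) − (29.40−19.39) = 12.35 − 10.01 = 2.34; fold change = 2^-2.34 = 0.198
gene F: ΔΔCt = (28.49−18.91) − (24.47−19.39) = 9.58 − 5.08 = 4.50; fold change = 2^-4.50 = 0.044
gene C: ΔΔCt = (25.51−18.91) − (22.73−19.39) = 6.60 − 3.34 = 3.26; fold change = 2^-3.26 = 0.104
gene A: ΔΔCt = (28.06−18.91) − (29.89−19.39) = 9.15 − 10.50 = -1.35; fold change = 2^1.35 = 2.549
gene F has the largest |ΔΔCt| = 4.50.

0.044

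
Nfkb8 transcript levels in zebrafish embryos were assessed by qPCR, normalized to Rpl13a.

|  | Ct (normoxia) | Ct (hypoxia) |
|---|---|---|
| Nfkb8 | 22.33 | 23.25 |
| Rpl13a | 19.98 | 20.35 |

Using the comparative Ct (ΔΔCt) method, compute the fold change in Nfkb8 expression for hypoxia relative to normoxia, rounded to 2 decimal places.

0.68

ΔCt(normoxia) = 22.330 − 19.980 = 2.350
ΔCt(hypoxia) = 23.250 − 20.350 = 2.900
ΔΔCt = 2.900 − 2.350 = 0.550
Fold change = 2^(−0.550) = 0.683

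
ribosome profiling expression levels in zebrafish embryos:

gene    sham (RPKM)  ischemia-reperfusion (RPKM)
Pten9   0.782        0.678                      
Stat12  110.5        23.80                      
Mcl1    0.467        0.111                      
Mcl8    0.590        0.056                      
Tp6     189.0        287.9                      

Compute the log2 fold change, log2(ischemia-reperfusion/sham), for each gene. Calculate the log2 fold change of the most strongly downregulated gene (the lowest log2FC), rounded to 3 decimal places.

log2(0.678/0.782) = -0.206  (Pten9)
log2(23.80/110.5) = -2.215  (Stat12)
log2(0.111/0.467) = -2.073  (Mcl1)
log2(0.056/0.590) = -3.397  (Mcl8)
log2(287.9/189.0) = 0.607  (Tp6)
Mcl8 is most strongly downregulated.

-3.397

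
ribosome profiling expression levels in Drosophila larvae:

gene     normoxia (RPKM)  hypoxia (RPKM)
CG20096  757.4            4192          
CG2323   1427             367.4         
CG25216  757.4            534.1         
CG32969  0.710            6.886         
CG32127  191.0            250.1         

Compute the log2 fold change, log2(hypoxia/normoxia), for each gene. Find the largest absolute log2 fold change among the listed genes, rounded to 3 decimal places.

log2(4192/757.4) = 2.469  (CG20096)
log2(367.4/1427) = -1.958  (CG2323)
log2(534.1/757.4) = -0.504  (CG25216)
log2(6.886/0.710) = 3.278  (CG32969)
log2(250.1/191.0) = 0.389  (CG32127)
The largest magnitude belongs to CG32969.

3.278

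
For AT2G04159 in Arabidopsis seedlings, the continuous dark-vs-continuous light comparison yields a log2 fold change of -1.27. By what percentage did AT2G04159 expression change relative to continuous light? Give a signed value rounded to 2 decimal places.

-58.53%

Fold change = 2^(-1.27) = 0.4147
Percent change = (FC − 1) × 100% = (0.4147 − 1) × 100 = -58.53%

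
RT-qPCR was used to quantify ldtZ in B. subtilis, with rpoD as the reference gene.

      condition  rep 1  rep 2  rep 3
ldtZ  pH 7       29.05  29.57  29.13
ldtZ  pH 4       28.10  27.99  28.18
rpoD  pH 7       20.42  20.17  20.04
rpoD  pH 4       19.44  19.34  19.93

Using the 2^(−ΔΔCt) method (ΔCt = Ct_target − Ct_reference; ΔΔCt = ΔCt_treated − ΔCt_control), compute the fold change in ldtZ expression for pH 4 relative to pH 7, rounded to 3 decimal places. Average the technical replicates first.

Mean Ct: ldtZ pH 7 29.250; ldtZ pH 4 28.090; rpoD pH 7 20.210; rpoD pH 4 19.570
ΔCt(pH 7) = 29.250 − 20.210 = 9.040
ΔCt(pH 4) = 28.090 − 19.570 = 8.520
ΔΔCt = 8.520 − 9.040 = -0.520
Fold change = 2^(−(-0.520)) = 2^0.520 = 1.4340

1.434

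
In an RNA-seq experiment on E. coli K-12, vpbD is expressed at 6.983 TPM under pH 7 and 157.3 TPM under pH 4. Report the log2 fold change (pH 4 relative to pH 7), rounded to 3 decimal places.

4.494

Fold change = 157.3 / 6.983 = 22.5261
log2(22.5261) = 4.4935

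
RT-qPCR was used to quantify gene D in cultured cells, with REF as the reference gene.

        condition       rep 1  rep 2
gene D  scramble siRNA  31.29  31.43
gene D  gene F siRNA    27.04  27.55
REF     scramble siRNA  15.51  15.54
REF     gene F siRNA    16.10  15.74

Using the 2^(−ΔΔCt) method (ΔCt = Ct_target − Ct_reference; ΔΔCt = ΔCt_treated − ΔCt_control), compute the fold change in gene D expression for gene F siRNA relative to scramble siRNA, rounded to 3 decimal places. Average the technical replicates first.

Mean Ct: gene D scramble siRNA 31.360; gene D gene F siRNA 27.295; REF scramble siRNA 15.525; REF gene F siRNA 15.920
ΔCt(scramble siRNA) = 31.360 − 15.525 = 15.835
ΔCt(gene F siRNA) = 27.295 − 15.920 = 11.375
ΔΔCt = 11.375 − 15.835 = -4.460
Fold change = 2^(−(-4.460)) = 2^4.460 = 22.0087

22.009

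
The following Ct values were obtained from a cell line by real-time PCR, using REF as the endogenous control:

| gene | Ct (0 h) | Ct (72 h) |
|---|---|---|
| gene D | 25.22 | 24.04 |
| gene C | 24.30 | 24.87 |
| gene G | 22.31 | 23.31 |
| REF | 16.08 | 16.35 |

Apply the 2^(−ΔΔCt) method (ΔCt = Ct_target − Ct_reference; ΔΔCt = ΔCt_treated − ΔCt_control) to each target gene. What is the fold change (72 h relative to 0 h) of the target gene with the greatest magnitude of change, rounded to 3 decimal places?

2.732

gene D: ΔΔCt = (24.04−16.35) − (25.22−16.08) = 7.69 − 9.14 = -1.45; fold change = 2^1.45 = 2.732
gene C: ΔΔCt = (24.87−16.35) − (24.30−16.08) = 8.52 − 8.22 = 0.30; fold change = 2^-0.30 = 0.812
gene G: ΔΔCt = (23.31−16.35) − (22.31−16.08) = 6.96 − 6.23 = 0.73; fold change = 2^-0.73 = 0.603
gene D has the largest |ΔΔCt| = 1.45.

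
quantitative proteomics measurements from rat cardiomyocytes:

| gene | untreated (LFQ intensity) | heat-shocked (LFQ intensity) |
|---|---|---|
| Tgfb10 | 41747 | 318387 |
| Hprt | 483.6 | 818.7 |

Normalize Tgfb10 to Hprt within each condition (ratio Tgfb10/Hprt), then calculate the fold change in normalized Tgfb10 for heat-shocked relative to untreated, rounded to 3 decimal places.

4.505

Tgfb10/Hprt (untreated) = 41747 / 483.6 = 86.325
Tgfb10/Hprt (heat-shocked) = 318387 / 818.7 = 388.89
Fold change = 388.89 / 86.325 = 4.5050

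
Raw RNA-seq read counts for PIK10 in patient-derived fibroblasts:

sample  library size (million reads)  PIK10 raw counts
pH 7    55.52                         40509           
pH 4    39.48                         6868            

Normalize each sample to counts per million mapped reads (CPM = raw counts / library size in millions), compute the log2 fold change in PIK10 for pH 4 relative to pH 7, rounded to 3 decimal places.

CPM(pH 7) = 40509 / 55.52 = 729.6290
CPM(pH 4) = 6868 / 39.48 = 173.9615
Fold change = 173.9615 / 729.6290 = 0.23842
log2(0.23842) = -2.0684

-2.068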